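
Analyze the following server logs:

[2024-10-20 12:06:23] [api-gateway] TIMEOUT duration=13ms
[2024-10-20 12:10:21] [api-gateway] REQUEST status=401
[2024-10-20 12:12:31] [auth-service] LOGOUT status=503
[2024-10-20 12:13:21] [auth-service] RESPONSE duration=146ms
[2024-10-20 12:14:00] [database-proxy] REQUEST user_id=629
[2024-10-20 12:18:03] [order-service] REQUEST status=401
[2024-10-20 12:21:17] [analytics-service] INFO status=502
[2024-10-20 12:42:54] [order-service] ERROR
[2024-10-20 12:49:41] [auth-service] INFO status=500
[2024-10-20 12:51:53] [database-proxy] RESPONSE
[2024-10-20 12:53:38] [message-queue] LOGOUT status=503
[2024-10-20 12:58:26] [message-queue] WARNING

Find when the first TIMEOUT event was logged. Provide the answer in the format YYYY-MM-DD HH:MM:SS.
2024-10-20 12:06:23

To find the first event:

1. Filter for all TIMEOUT events
2. Sort by timestamp
3. Select the first one
4. Timestamp: 2024-10-20 12:06:23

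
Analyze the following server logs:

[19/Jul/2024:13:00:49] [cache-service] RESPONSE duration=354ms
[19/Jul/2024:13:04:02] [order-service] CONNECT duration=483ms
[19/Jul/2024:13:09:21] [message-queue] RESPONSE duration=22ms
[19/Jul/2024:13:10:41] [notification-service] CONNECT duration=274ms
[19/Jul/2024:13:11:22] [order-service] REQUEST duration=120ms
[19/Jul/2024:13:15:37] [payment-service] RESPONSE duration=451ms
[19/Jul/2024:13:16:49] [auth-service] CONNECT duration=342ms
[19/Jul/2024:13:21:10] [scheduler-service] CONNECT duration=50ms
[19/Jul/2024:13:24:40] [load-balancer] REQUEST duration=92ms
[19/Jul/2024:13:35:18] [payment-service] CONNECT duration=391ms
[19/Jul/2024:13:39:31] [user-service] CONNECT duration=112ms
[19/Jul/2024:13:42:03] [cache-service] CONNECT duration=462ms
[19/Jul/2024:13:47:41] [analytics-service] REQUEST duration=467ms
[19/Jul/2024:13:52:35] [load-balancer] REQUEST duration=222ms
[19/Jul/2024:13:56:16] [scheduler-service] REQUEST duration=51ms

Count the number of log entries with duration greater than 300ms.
7

To count timeouts:

1. Threshold: 300ms
2. Extract duration from each log entry
3. Count entries where duration > 300
4. Timeout count: 7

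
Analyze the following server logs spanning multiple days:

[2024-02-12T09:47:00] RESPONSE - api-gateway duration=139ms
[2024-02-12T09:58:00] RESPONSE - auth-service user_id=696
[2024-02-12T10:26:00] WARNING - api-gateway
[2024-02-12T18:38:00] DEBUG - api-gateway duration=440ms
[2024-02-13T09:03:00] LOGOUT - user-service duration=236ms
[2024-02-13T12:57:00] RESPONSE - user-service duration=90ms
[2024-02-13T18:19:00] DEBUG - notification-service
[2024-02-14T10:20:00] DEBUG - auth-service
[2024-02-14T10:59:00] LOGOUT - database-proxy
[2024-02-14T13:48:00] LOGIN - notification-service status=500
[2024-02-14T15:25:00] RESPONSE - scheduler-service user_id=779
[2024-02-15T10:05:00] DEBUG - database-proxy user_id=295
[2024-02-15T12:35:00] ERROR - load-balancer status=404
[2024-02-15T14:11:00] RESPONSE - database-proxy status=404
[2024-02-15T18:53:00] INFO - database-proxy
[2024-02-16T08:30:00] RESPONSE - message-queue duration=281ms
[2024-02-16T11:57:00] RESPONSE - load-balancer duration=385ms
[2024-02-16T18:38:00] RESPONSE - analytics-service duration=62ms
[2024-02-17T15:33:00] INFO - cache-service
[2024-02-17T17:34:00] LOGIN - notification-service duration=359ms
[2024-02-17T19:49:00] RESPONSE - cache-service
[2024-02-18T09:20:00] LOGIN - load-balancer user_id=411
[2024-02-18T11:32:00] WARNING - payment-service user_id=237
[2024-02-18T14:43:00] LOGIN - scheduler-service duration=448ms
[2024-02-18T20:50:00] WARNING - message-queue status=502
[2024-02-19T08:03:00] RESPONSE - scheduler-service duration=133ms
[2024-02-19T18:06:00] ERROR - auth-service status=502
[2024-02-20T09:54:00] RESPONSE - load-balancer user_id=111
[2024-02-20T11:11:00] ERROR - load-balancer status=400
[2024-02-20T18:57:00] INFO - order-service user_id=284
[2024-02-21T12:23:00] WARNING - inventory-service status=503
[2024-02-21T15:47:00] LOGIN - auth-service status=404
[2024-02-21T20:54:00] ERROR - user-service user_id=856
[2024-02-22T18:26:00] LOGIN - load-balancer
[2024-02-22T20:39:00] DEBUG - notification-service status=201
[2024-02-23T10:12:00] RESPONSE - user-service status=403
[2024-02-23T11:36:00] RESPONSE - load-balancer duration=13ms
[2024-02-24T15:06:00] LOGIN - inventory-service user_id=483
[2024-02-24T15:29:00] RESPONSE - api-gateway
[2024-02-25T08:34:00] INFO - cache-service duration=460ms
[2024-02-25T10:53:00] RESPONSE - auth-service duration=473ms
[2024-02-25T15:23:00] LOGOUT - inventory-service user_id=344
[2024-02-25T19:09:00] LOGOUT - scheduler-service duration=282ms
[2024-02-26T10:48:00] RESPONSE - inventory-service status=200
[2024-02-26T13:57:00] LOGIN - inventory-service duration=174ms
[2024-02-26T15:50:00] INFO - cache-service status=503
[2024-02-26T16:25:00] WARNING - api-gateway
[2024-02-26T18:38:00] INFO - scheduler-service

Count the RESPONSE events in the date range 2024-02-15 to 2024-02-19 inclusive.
6

To filter by date range:

1. Date range: 2024-02-15 through 2024-02-19, both dates inclusive
2. Filter for RESPONSE events whose date falls in this range
3. Count matching events: 6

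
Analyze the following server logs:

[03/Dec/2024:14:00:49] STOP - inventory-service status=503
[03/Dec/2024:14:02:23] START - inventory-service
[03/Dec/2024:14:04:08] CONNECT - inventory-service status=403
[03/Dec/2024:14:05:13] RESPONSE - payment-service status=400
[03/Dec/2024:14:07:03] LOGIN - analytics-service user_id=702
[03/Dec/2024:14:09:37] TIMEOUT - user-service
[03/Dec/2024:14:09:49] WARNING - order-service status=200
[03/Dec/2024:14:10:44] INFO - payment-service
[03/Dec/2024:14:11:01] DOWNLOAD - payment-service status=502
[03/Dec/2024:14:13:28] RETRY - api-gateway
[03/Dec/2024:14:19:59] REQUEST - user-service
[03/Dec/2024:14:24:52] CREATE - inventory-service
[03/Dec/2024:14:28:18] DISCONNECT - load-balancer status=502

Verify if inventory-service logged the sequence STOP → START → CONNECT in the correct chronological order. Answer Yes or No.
Yes

To verify sequence order:

1. Find all events in sequence STOP → START → CONNECT for inventory-service
2. Extract their timestamps
3. Check if timestamps are in ascending order
4. Result: Yes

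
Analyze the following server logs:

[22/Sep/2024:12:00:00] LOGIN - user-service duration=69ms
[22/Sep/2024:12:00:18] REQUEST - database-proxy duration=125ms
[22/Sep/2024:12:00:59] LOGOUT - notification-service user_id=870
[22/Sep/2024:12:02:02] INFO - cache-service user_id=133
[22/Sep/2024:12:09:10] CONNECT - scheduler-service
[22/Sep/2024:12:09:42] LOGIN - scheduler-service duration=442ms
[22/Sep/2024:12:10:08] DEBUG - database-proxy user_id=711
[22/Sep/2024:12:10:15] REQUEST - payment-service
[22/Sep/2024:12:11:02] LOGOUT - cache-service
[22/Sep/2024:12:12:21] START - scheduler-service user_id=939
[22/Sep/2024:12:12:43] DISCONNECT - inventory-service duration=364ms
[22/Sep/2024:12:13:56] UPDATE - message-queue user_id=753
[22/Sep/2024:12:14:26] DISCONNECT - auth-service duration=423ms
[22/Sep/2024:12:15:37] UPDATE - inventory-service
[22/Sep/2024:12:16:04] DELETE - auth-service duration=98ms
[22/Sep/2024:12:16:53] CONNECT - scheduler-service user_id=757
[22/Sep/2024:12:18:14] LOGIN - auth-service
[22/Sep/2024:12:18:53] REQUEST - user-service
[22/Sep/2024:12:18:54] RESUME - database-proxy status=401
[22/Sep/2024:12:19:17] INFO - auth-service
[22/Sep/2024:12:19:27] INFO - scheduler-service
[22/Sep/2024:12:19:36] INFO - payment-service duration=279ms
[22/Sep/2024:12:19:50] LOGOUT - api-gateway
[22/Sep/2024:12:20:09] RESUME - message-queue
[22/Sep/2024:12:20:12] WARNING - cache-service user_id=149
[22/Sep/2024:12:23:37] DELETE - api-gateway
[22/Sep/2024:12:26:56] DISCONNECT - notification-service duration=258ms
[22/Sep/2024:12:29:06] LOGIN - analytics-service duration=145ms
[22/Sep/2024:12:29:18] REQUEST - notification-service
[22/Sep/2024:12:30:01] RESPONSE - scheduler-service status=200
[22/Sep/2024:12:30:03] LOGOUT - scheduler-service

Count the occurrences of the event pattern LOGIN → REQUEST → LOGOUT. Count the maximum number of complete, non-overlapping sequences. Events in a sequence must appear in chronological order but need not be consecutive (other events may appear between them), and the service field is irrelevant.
4

To count sequences:

1. Look for pattern: LOGIN → REQUEST → LOGOUT
2. Greedily scan the log in chronological order, matching each sequence element in turn (ignoring service)
3. Each time the full pattern completes, increment the count and restart matching from the next event
4. Complete non-overlapping sequences found: 4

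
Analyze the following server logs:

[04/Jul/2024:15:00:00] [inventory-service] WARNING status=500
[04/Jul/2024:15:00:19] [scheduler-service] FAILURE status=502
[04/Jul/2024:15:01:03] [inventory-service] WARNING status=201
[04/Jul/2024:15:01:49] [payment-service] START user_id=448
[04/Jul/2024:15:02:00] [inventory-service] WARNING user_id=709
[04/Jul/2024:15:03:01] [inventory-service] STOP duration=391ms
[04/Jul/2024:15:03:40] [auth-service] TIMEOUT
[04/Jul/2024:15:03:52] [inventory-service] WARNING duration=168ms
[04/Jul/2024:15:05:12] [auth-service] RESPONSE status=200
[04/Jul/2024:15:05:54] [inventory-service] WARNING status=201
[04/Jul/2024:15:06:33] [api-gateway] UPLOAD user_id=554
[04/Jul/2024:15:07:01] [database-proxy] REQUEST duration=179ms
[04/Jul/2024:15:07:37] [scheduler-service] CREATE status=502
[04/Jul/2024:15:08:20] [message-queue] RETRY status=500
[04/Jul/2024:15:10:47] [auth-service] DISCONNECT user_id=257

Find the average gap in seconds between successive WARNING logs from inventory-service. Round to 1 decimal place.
88.5

To calculate average interval:

1. Find all WARNING events for inventory-service in order
2. Calculate time gaps between consecutive events
3. Compute mean of gaps: 354 / 4 = 88.5 seconds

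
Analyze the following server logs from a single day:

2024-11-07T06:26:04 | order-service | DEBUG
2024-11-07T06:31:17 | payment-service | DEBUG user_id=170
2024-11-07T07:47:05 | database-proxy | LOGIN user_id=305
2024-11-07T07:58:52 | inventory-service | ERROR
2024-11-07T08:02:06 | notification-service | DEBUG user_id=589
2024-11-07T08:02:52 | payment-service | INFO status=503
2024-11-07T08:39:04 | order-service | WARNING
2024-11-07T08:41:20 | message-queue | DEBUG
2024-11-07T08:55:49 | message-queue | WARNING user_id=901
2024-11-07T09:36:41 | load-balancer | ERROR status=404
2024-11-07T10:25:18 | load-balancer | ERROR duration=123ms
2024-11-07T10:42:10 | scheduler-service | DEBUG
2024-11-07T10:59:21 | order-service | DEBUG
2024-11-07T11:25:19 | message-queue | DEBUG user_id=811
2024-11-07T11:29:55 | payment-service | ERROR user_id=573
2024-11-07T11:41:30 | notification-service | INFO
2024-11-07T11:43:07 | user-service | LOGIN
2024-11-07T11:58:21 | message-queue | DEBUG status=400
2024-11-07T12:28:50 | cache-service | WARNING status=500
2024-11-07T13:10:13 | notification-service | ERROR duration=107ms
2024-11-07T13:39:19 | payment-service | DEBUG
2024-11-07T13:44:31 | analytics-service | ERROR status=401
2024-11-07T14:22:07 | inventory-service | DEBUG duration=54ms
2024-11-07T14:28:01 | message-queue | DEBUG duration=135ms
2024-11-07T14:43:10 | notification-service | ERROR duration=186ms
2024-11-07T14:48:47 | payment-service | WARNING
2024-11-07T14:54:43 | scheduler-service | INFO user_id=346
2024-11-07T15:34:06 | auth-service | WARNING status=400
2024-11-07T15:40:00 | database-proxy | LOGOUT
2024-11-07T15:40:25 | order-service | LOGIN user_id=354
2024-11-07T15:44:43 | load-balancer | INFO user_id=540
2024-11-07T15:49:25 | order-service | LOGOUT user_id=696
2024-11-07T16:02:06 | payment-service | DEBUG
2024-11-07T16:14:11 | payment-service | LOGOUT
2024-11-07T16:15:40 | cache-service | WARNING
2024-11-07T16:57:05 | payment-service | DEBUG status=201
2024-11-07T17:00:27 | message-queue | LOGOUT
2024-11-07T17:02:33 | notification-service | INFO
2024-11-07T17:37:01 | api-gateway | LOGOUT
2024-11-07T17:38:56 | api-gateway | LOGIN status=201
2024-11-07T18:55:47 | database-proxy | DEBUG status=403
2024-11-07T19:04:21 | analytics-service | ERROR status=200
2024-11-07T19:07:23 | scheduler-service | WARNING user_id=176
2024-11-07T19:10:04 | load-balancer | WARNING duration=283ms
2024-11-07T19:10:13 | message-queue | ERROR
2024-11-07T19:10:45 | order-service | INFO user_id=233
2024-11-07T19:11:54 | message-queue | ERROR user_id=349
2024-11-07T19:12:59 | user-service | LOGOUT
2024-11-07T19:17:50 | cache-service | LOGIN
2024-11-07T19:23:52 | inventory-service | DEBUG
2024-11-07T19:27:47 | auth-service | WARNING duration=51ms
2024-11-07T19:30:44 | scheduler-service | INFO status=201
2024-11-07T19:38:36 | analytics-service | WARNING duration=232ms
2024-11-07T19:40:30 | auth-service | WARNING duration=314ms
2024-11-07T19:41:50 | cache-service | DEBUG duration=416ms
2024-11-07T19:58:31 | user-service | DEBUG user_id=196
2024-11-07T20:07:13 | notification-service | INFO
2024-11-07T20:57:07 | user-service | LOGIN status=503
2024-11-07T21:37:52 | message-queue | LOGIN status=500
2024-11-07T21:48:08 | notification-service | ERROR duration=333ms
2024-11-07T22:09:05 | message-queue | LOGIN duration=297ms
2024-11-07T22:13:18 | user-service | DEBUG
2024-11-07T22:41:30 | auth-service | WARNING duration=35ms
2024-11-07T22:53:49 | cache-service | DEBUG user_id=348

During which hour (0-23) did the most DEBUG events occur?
19

To find the peak hour:

1. Group all DEBUG events by hour
2. Count events in each hour
3. Find hour with maximum count
4. Peak hour: 19 (with 3 events)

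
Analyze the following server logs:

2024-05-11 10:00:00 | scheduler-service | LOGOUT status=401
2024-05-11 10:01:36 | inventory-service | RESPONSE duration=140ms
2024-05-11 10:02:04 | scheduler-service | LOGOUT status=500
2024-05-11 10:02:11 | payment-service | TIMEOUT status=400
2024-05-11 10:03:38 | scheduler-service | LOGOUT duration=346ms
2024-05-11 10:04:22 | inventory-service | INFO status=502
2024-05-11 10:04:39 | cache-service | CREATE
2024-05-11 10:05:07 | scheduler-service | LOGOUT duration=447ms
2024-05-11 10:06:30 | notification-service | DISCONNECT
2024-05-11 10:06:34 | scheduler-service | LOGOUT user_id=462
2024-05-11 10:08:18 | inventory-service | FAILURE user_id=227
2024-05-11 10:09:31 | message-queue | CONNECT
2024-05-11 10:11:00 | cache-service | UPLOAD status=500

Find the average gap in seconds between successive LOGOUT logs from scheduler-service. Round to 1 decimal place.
98.5

To calculate average interval:

1. Find all LOGOUT events for scheduler-service in order
2. Calculate time gaps between consecutive events
3. Compute mean of gaps: 394 / 4 = 98.5 seconds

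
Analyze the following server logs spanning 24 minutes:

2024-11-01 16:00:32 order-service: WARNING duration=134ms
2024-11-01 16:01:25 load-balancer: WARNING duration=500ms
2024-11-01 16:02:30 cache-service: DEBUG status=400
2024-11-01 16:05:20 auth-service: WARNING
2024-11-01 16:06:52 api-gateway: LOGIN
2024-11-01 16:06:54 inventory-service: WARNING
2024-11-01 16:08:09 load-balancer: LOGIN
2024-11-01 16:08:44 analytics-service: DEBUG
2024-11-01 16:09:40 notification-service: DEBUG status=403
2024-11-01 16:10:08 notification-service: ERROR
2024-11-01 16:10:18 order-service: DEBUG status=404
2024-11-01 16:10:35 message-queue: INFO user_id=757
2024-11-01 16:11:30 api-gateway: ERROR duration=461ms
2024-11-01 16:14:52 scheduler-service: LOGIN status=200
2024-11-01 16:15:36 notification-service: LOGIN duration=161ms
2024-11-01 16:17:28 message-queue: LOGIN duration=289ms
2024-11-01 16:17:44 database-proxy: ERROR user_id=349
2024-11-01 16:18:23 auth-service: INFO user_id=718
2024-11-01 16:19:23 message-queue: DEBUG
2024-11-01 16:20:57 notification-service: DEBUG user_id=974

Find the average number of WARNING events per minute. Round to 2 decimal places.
0.17

To calculate the rate:

1. Count total WARNING events: 4
2. Total time period: 24 minutes
3. Rate = 4 / 24 = 0.17 events per minute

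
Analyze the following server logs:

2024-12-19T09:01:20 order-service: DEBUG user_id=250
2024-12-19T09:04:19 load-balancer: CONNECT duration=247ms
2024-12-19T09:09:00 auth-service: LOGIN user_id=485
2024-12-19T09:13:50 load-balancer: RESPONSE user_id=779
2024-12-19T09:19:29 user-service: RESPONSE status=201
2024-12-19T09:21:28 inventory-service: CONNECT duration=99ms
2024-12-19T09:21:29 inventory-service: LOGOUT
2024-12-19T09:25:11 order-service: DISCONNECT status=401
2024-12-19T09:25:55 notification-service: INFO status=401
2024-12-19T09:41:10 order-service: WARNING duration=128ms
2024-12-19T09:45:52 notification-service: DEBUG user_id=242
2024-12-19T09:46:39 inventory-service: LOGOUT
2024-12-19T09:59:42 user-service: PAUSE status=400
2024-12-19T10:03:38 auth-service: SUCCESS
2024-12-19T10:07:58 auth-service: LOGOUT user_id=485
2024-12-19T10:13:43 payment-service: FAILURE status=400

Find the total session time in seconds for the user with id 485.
3538

To calculate session duration:

1. Find LOGIN event for user_id=485: 2024-12-19T09:09:00
2. Find LOGOUT event for user_id=485: 2024-12-19T10:07:58
3. Session duration: 2024-12-19T10:07:58 - 2024-12-19T09:09:00 = 3538 seconds (58 minutes)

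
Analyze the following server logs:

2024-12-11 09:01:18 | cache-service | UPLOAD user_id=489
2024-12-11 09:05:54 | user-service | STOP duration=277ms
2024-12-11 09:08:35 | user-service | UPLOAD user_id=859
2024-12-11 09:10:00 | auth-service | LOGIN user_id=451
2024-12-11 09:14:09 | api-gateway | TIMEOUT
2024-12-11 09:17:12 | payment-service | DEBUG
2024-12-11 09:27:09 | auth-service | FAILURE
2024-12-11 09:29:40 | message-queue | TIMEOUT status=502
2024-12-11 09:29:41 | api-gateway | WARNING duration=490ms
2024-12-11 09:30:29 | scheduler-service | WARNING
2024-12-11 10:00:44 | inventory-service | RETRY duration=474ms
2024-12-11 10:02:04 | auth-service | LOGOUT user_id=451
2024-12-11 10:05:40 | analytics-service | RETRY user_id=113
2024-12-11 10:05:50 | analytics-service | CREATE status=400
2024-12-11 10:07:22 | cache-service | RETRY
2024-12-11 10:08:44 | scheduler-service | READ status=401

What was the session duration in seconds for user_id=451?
3124

To calculate session duration:

1. Find LOGIN event for user_id=451: 2024-12-11 09:10:00
2. Find LOGOUT event for user_id=451: 2024-12-11 10:02:04
3. Session duration: 2024-12-11 10:02:04 - 2024-12-11 09:10:00 = 3124 seconds (52 minutes)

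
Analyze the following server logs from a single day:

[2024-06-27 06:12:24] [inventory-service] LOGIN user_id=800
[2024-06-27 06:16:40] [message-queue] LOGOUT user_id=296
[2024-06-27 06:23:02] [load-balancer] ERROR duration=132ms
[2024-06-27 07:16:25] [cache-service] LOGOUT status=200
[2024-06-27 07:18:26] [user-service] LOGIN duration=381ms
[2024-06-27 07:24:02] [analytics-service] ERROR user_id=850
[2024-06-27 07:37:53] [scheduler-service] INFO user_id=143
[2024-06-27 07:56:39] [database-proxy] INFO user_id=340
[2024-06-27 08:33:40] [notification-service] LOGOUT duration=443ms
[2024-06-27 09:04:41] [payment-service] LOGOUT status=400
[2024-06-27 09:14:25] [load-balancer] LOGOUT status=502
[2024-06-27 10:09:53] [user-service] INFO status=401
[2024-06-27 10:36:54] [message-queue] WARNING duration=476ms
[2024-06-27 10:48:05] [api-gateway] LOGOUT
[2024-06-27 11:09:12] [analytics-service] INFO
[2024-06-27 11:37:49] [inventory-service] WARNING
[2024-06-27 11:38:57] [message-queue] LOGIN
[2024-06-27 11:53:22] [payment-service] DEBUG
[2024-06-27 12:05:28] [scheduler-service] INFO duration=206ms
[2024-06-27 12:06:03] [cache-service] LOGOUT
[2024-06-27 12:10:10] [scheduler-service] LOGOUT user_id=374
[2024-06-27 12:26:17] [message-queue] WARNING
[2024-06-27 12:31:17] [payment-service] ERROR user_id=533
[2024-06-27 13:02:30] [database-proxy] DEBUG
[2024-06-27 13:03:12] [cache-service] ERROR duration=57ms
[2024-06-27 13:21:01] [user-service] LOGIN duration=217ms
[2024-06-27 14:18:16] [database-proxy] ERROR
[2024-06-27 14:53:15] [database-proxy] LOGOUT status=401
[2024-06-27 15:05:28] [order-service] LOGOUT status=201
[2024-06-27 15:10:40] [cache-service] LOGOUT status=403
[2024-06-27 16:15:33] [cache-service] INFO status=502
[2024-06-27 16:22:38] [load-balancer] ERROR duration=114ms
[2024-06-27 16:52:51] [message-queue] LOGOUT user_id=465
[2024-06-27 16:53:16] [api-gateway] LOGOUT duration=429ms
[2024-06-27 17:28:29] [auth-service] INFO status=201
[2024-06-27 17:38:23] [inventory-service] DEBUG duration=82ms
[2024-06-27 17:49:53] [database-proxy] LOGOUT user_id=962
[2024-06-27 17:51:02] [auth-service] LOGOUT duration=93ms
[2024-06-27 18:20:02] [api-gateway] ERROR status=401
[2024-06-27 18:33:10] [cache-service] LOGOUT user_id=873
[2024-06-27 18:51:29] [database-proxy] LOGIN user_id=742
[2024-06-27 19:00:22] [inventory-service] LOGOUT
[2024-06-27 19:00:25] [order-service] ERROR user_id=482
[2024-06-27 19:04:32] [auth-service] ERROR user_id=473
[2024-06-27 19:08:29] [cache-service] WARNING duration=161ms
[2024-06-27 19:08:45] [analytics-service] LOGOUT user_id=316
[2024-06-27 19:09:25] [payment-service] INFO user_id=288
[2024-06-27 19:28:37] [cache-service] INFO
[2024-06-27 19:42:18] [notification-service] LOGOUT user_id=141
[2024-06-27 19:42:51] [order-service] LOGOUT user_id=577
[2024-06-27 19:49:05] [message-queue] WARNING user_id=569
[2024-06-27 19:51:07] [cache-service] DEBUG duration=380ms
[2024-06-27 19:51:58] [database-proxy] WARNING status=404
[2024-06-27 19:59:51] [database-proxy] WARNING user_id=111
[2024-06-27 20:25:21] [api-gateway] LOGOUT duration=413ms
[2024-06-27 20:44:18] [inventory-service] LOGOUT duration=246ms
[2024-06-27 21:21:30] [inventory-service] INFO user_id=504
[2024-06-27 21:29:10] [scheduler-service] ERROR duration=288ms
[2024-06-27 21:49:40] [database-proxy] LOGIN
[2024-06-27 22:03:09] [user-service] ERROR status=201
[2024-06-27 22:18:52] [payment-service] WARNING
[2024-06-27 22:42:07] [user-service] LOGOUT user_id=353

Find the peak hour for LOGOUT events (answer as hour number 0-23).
19

To find the peak hour:

1. Group all LOGOUT events by hour
2. Count events in each hour
3. Find hour with maximum count
4. Peak hour: 19 (with 4 events)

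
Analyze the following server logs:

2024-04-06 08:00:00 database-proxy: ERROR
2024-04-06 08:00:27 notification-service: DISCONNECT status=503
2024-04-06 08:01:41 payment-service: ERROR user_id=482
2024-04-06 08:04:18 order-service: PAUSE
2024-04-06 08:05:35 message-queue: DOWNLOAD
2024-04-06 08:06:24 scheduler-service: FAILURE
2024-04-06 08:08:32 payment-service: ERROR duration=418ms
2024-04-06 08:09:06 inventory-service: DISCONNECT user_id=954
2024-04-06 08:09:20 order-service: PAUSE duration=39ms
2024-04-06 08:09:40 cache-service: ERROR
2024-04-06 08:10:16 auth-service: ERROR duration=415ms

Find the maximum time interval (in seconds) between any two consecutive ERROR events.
411

To find the longest gap:

1. Extract all ERROR events in chronological order
2. Calculate time differences between consecutive events
3. Find the maximum difference
4. Longest gap: 411 seconds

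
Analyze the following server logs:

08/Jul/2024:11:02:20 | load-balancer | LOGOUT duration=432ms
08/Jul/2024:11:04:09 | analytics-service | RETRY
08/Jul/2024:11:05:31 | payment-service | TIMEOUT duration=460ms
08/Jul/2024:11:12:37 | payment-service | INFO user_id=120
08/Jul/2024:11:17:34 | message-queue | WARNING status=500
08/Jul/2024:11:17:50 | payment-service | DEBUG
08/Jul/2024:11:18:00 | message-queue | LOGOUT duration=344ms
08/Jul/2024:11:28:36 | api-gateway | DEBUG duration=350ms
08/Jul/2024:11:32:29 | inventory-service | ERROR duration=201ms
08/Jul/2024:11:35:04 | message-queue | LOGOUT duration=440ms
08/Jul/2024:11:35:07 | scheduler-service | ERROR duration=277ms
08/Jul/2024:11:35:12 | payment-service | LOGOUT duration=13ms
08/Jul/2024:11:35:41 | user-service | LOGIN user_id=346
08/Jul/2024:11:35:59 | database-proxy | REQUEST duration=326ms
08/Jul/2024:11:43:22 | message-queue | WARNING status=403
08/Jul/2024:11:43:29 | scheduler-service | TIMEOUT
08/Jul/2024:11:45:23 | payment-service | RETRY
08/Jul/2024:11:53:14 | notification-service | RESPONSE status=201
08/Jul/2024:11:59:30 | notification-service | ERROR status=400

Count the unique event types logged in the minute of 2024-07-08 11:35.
4

To count unique event types:

1. Filter events in the minute starting at 2024-07-08 11:35
2. Extract event types from matching entries
3. Count unique types: 4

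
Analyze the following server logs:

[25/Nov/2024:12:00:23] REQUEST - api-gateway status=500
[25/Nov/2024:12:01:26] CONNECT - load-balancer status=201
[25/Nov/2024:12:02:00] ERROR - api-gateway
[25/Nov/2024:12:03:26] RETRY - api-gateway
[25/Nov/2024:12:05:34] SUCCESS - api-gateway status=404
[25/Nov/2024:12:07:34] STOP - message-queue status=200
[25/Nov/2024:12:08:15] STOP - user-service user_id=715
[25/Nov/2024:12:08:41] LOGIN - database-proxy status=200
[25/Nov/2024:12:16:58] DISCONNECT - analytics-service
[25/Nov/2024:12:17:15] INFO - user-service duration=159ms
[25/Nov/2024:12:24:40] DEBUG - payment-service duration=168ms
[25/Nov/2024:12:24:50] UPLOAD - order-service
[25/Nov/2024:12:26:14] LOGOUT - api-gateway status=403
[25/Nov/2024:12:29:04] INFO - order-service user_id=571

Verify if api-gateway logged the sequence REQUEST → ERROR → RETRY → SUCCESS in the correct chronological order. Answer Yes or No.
Yes

To verify sequence order:

1. Find all events in sequence REQUEST → ERROR → RETRY → SUCCESS for api-gateway
2. Extract their timestamps
3. Check if timestamps are in ascending order
4. Result: Yes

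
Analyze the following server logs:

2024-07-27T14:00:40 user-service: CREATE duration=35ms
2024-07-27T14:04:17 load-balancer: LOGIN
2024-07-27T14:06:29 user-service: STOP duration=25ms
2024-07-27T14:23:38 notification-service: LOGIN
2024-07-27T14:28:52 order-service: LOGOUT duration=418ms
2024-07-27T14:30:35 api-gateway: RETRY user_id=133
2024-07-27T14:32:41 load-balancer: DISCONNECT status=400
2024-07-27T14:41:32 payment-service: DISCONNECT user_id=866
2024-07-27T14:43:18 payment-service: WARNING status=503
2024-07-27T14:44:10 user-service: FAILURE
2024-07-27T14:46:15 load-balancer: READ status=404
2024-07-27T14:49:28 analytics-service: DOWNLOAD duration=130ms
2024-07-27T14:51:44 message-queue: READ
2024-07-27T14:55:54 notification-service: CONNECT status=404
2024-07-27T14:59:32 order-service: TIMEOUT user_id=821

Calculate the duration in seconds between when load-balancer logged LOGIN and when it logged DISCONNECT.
1704

To find the time between events:

1. Locate the first LOGIN event for load-balancer: 2024-07-27T14:04:17
2. Locate the first DISCONNECT event for load-balancer: 2024-07-27T14:32:41
3. Calculate the difference: 2024-07-27T14:32:41 - 2024-07-27T14:04:17 = 1704 seconds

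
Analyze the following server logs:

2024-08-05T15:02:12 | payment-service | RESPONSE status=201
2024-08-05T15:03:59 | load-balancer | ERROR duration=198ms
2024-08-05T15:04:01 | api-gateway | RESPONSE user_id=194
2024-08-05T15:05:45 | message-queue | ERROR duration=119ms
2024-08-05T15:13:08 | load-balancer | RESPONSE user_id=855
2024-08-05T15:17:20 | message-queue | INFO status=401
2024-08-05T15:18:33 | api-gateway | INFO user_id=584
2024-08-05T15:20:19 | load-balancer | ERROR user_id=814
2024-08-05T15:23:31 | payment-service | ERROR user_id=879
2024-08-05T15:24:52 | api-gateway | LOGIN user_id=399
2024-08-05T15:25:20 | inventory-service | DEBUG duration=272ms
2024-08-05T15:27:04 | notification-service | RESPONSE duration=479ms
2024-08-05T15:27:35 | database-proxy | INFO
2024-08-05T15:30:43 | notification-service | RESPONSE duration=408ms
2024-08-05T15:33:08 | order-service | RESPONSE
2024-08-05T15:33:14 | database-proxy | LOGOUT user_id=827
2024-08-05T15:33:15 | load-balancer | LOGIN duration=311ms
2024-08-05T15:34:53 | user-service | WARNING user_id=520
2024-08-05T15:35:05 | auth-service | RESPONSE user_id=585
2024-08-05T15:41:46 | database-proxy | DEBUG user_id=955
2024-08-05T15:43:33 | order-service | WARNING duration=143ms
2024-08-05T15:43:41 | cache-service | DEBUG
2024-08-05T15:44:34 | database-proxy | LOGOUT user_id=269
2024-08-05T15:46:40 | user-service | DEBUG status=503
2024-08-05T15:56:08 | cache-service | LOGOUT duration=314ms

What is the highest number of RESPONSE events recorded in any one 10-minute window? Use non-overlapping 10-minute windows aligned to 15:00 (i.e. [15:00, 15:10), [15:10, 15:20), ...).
3

To find the burst window:

1. Divide the log period into non-overlapping 10-minute windows starting at 15:00
2. Count RESPONSE events in each window
3. Find the window with maximum count
4. Maximum events in a window: 3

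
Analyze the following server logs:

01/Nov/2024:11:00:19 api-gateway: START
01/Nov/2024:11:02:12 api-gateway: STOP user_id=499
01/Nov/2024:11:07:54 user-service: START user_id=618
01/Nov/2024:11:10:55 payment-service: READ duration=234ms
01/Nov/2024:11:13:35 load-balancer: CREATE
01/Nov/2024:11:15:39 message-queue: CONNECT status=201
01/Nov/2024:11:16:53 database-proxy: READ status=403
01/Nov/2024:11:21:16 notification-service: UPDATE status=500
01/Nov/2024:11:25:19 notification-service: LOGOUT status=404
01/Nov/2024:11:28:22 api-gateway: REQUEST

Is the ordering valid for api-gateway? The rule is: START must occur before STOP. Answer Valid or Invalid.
Valid

To validate ordering:

1. Required order: START → STOP
2. Rule: START must occur before STOP
3. Check actual order of events for api-gateway
4. Result: Valid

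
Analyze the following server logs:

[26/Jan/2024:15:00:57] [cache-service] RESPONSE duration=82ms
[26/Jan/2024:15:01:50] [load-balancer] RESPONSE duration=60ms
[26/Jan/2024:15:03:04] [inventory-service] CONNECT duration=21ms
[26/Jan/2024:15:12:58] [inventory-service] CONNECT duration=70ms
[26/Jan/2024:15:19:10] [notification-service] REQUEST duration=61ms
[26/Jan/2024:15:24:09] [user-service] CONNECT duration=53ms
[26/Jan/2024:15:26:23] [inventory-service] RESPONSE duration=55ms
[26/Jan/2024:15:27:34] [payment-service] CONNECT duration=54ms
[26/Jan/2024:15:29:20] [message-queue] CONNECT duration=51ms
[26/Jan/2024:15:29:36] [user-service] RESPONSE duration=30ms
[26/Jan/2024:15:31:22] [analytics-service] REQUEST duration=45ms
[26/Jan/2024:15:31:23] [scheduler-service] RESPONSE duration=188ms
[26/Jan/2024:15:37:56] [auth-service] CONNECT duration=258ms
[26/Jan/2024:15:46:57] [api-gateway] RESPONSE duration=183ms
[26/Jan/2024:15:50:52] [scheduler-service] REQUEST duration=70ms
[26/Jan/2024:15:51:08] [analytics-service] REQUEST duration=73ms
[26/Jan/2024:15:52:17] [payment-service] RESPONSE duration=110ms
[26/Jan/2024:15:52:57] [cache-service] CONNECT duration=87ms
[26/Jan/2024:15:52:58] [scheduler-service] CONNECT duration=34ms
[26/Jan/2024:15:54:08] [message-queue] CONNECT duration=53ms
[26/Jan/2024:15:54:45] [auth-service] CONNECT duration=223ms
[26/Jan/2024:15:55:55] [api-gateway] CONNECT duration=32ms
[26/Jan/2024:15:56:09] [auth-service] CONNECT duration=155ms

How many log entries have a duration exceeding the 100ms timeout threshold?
6

To count timeouts:

1. Threshold: 100ms
2. Extract duration from each log entry
3. Count entries where duration > 100
4. Timeout count: 6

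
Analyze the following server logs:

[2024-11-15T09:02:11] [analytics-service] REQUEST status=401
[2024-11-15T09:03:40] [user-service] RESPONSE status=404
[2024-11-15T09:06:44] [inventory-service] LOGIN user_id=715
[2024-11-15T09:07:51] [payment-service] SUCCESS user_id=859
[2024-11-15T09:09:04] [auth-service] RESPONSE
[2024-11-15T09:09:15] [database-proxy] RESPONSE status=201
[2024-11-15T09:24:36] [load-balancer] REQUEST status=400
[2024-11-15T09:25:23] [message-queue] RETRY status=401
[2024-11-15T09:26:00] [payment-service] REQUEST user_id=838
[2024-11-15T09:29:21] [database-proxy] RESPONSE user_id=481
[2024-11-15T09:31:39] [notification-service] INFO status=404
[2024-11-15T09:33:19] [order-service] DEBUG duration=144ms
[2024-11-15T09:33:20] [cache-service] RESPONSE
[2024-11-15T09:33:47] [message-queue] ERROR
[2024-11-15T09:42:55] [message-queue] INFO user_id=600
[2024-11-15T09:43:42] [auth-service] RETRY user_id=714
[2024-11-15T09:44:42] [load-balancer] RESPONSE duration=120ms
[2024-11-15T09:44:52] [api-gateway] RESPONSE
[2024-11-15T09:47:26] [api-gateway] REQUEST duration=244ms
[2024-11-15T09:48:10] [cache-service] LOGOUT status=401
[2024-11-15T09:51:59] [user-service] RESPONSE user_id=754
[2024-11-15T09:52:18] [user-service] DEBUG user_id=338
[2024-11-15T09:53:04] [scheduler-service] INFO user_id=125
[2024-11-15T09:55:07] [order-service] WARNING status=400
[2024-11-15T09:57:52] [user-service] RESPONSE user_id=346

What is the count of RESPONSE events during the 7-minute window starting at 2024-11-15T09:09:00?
2

To count events in the time window:

1. Window boundaries: 2024-11-15T09:09:00 to 2024-11-15T09:16:00
2. Filter for RESPONSE events within this window
3. Count matching events: 2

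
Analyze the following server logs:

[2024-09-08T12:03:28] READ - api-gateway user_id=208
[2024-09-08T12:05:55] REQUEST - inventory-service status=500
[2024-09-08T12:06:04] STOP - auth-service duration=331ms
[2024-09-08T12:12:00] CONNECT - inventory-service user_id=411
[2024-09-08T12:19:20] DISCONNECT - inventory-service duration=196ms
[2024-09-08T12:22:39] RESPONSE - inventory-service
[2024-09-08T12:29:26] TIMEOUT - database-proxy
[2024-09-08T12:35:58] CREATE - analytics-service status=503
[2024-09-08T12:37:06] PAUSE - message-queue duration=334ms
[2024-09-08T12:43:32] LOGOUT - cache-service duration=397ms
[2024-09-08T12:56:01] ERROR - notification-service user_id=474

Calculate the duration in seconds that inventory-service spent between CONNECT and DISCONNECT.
440

To calculate state duration:

1. Find CONNECT event for inventory-service: 2024-09-08T12:12:00
2. Find DISCONNECT event for inventory-service: 2024-09-08T12:19:20
3. Calculate duration: 2024-09-08T12:19:20 - 2024-09-08T12:12:00 = 440 seconds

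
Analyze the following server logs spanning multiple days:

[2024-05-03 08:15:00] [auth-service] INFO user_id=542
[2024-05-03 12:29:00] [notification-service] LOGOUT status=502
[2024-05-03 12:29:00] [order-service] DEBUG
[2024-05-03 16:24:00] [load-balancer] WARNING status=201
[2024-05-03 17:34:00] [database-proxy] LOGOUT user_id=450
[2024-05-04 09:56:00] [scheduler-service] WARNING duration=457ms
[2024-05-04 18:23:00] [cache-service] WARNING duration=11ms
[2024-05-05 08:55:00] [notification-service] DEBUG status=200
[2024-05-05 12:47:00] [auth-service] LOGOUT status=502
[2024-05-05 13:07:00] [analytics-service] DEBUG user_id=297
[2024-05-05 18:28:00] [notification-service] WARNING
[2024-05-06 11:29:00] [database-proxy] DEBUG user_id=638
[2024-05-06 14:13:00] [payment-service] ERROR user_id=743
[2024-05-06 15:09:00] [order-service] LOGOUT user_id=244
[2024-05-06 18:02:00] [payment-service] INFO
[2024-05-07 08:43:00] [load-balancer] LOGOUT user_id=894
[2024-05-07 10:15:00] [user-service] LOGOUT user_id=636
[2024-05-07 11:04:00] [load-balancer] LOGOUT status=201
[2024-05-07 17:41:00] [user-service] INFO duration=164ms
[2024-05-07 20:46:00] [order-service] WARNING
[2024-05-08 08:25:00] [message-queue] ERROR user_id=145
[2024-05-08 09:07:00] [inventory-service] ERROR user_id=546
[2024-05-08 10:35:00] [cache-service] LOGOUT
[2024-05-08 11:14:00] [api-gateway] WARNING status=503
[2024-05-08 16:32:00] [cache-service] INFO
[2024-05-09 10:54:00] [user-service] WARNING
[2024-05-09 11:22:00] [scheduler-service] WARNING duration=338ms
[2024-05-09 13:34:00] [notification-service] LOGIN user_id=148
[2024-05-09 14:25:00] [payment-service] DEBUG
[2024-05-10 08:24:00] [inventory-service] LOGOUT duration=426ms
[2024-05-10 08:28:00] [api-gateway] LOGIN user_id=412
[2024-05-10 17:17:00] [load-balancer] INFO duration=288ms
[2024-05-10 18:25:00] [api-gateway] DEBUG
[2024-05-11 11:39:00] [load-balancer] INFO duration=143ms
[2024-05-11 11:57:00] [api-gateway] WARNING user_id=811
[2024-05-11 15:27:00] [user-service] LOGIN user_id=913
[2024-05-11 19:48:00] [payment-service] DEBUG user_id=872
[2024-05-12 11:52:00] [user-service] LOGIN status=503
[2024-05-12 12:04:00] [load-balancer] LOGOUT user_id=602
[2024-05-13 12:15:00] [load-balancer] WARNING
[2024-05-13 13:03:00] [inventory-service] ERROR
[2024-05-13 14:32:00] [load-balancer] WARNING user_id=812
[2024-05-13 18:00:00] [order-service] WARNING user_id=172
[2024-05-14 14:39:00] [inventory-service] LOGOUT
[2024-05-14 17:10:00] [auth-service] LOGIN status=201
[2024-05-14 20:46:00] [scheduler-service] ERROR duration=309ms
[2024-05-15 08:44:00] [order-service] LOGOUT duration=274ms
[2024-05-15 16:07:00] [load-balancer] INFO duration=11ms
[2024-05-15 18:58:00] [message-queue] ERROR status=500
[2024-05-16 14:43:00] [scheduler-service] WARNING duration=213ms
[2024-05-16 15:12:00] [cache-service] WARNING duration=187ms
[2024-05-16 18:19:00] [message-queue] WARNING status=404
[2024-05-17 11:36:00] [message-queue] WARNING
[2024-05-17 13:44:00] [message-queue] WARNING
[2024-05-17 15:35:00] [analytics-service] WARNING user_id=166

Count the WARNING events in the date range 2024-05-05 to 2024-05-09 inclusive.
5

To filter by date range:

1. Date range: 2024-05-05 through 2024-05-09, both dates inclusive
2. Filter for WARNING events whose date falls in this range
3. Count matching events: 5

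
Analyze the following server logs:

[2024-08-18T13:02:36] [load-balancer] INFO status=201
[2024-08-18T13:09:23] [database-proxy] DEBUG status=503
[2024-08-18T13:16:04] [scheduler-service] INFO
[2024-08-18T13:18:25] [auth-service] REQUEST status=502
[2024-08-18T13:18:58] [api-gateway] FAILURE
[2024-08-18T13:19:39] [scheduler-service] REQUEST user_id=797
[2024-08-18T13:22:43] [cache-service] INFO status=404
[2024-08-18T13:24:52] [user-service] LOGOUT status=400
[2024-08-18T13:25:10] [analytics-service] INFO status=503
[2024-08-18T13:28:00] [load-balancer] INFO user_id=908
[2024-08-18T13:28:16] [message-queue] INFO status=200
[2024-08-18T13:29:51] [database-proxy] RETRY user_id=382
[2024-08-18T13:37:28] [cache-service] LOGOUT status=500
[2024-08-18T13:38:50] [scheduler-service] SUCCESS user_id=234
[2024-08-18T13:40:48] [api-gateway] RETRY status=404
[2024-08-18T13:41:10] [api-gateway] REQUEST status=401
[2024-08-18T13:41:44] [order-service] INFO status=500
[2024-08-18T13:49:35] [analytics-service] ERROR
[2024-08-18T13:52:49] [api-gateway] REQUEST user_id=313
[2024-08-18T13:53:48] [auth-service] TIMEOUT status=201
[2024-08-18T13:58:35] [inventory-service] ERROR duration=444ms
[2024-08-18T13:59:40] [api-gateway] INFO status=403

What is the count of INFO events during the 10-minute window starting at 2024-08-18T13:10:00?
1

To count events in the time window:

1. Window boundaries: 2024-08-18T13:10:00 to 2024-08-18T13:20:00
2. Filter for INFO events within this window
3. Count matching events: 1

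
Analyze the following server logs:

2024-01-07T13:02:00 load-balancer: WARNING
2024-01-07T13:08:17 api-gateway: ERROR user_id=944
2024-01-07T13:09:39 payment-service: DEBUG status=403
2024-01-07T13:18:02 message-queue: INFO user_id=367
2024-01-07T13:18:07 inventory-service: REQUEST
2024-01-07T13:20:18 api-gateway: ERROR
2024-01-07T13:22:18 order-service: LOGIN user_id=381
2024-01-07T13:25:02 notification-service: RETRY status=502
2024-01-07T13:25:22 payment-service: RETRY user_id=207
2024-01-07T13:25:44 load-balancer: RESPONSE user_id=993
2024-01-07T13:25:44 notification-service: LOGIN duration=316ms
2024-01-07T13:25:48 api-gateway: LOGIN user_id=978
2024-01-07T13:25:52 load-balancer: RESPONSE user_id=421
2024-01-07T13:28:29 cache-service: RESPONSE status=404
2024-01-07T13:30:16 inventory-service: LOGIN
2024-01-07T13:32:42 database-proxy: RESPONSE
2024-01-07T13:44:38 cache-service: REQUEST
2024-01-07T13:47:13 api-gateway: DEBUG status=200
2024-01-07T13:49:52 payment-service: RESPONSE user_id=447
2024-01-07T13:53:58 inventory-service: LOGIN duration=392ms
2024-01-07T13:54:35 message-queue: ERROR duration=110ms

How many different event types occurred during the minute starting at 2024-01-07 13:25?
3

To count unique event types:

1. Filter events in the minute starting at 2024-01-07 13:25
2. Extract event types from matching entries
3. Count unique types: 3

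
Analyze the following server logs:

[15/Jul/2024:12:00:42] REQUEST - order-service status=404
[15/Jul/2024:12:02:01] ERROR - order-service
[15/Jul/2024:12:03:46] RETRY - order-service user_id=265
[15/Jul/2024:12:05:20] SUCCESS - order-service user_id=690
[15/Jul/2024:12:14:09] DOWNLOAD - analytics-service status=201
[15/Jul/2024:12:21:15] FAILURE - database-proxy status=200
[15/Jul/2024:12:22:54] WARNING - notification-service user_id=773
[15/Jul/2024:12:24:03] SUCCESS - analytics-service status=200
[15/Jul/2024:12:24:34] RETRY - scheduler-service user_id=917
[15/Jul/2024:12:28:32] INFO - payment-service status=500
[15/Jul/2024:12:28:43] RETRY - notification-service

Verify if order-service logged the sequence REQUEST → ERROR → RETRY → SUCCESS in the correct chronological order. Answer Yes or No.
Yes

To verify sequence order:

1. Find all events in sequence REQUEST → ERROR → RETRY → SUCCESS for order-service
2. Extract their timestamps
3. Check if timestamps are in ascending order
4. Result: Yes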